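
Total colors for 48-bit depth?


Colors = 2^bits = 2^48
= 281,474,976,710,656 colors


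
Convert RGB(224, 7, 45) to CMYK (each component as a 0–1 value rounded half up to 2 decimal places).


R'=224/255≈0.8784, G'=7/255≈0.0275, B'=45/255≈0.1765
K = 1 - max(R',G',B') = 1 - 224/255 = 31/255 = 0.12156… → 0.12
(1-R'-K)/(1-K) simplifies to (max-R)/max with max = 224:
C = (224-224)/224 = 0/224 = 0 → 0.00
M = (224-7)/224 = 217/224 = 0.96875 → 0.97
Y = (224-45)/224 = 179/224 = 0.79910… → 0.80
= CMYK(0.00, 0.97, 0.80, 0.12)


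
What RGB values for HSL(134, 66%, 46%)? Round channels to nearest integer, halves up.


H=134°, S=0.66, L=0.46
C = (1-|2L-1|)×S = (1-|-0.08|)×0.66 = 0.6072
H' = H/60 = 134/60 ≈ 2.2333; X = C×(1-|H' mod 2 - 1|) = 0.14168
m = L - C/2 = 0.46 - 0.3036 = 0.1564
Sector ⌊H'⌋ = 2 → (R',G',B') = (0.0, 0.6072, 0.14168)
RGB = ((R'+m)×255, (G'+m)×255, (B'+m)×255) = (39.882, 194.718, 76.0104)
Round half up → RGB(40, 195, 76)


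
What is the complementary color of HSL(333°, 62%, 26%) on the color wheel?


Complement = opposite side of color wheel = hue + 180°
H' = (333 + 180) mod 360 = 153°
S and L unchanged.
= HSL(153°, 62%, 26%)


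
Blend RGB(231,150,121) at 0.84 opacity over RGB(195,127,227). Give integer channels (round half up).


C = α×F + (1-α)×B, with 1-α = 0.16
R: 0.84×231 + 0.16×195 = 194.04 + 31.20 = 225.24 → 225
G: 0.84×150 + 0.16×127 = 126.00 + 20.32 = 146.32 → 146
B: 0.84×121 + 0.16×227 = 101.64 + 36.32 = 137.96 → 138
= RGB(225, 146, 138)


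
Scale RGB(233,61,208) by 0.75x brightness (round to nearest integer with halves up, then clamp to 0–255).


Multiply each channel by 0.75, round half up, clamp to [0, 255]
R: 233×0.75 = 174.75 → round → 175
G: 61×0.75 = 45.75 → round → 46
B: 208×0.75 = 156
= RGB(175, 46, 156)


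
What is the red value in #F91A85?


Color: #F91A85
R = F9 = 249
G = 1A = 26
B = 85 = 133
Red = 249


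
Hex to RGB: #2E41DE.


2E → 46 (R)
41 → 65 (G)
DE → 222 (B)
= RGB(46, 65, 222)


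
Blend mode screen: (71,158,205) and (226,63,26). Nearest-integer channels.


Screen: C = 255 - (255-A)×(255-B)/255, rounded to nearest integer
R: 255 - (255-71)×(255-226)/255 = 255 - 5336/255 ≈ 255 - 20.925 = 234.075 → 234
G: 255 - (255-158)×(255-63)/255 = 255 - 18624/255 ≈ 255 - 73.035 = 181.965 → 182
B: 255 - (255-205)×(255-26)/255 = 255 - 11450/255 ≈ 255 - 44.902 = 210.098 → 210
= RGB(234, 182, 210)


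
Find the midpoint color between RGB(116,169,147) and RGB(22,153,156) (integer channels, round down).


Midpoint: each channel = ⌊(C₁+C₂)/2⌋
R: ⌊(116+22)/2⌋ = 69
G: ⌊(169+153)/2⌋ = 161
B: ⌊(147+156)/2⌋ = 151
= RGB(69, 161, 151)


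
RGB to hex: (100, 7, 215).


R = 100 → 64 (hex)
G = 7 → 07 (hex)
B = 215 → D7 (hex)
Hex = #6407D7


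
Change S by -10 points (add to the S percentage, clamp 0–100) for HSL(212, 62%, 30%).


Original S = 62%
Adjustment = -10 percentage points
New S = 62 + (-10) = 52
Clamp to [0, 100] → 52
= HSL(212°, 52%, 30%)


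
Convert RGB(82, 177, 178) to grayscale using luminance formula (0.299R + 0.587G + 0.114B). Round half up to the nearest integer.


Gray = 0.299×R + 0.587×G + 0.114×B
Gray = 0.299×82 + 0.587×177 + 0.114×178
Gray = 24.518 + 103.899 + 20.292
Gray = 148.709 → round half up → 149
Gray = 149


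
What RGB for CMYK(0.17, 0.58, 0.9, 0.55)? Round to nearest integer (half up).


R = 255 × (1-C) × (1-K) = 255 × 0.83 × 0.45 = 95.2425 → 95
G = 255 × (1-M) × (1-K) = 255 × 0.42 × 0.45 = 48.195 → 48
B = 255 × (1-Y) × (1-K) = 255 × 0.10 × 0.45 = 11.475 → 11
= RGB(95, 48, 11)


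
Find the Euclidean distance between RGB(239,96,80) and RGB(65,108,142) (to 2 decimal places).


d = √[(R₁-R₂)² + (G₁-G₂)² + (B₁-B₂)²]
d = √[(239-65)² + (96-108)² + (80-142)²]
d = √[30276 + 144 + 3844]
d = √34264
d ≈ 185.11


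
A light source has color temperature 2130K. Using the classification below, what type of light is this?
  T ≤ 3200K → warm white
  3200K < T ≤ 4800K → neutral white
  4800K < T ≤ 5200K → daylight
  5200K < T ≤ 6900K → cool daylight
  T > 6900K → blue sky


Temperature: 2130K
2130K ≤ 3200K → warm white
Classification: warm white


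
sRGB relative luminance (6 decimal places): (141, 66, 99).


Linearize each channel (sRGB transfer function): c = v/255; c_lin = c/12.92 if c ≤ 0.04045, else ((c+0.055)/1.055)^2.4
  R: 141/255 ≈ 0.552941 > 0.04045 → ((0.552941+0.055)/1.055)^2.4 ≈ 0.266356
  G: 66/255 ≈ 0.258824 > 0.04045 → ((0.258824+0.055)/1.055)^2.4 ≈ 0.054480
  B: 99/255 ≈ 0.388235 > 0.04045 → ((0.388235+0.055)/1.055)^2.4 ≈ 0.124772
R_lin = 0.266356, G_lin = 0.054480, B_lin = 0.124772
L = 0.2126×R + 0.7152×G + 0.0722×B
L = 0.2126×0.266356 + 0.7152×0.054480 + 0.0722×0.124772
L ≈ 0.104600


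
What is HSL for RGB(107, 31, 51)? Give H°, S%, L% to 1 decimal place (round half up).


Normalize: R'=107/255≈0.4196, G'=31/255≈0.1216, B'=51/255≈0.2000
Max=107/255, Min=31/255, Δ=Max-Min=76/255
L = (Max+Min)/2 = (107+31)/510 = 138/510 = 0.27058… → L = 27.1%
L ≤ 0.5 → S = Δ/(Max+Min) = 76/(107+31) = 76/138 = 0.55072… → S = 55.1%
(the 1/255 factors cancel in S and H, so raw channel differences can be used)
Max is R' → H = 60 × (((G-B)/Δ) mod 6) = 60 × (((31-51)/76) mod 6)
  (-20)/76 = -0.2631…; negative, so add 6 → 5.7368…
  H = 60 × 5.7368… = 344.210…° → H = 344.2°
= HSL(344.2°, 55.1%, 27.1%)


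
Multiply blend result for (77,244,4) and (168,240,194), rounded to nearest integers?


Multiply: C = A×B/255, rounded to nearest integer
R: 77×168/255 = 12936/255 ≈ 50.729 → 51
G: 244×240/255 = 58560/255 ≈ 229.647 → 230
B: 4×194/255 = 776/255 ≈ 3.043 → 3
= RGB(51, 230, 3)


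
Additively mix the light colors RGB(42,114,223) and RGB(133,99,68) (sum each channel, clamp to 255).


Additive: each channel = min(255, C₁+C₂)
R: 42+133 = 175 → 175
G: 114+99 = 213 → 213
B: 223+68 = 291 → 255
= RGB(175, 213, 255)


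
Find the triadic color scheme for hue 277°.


Triadic: equally spaced at 120° intervals
H1 = 277°
H2 = (277 + 120) mod 360 = 37°
H3 = (277 + 240) mod 360 = 157°
Triadic = 277°, 37°, 157°


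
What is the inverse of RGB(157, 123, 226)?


Invert: (255-R, 255-G, 255-B)
R: 255-157 = 98
G: 255-123 = 132
B: 255-226 = 29
= RGB(98, 132, 29)


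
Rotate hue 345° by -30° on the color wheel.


New hue = (H + rotation) mod 360
New hue = (345 -30) mod 360
= 315 mod 360
= 315°


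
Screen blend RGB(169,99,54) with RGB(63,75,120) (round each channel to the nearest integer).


Screen: C = 255 - (255-A)×(255-B)/255, rounded to nearest integer
R: 255 - (255-169)×(255-63)/255 = 255 - 16512/255 ≈ 255 - 64.753 = 190.247 → 190
G: 255 - (255-99)×(255-75)/255 = 255 - 28080/255 ≈ 255 - 110.118 = 144.882 → 145
B: 255 - (255-54)×(255-120)/255 = 255 - 27135/255 ≈ 255 - 106.412 = 148.588 → 149
= RGB(190, 145, 149)


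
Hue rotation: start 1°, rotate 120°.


New hue = (H + rotation) mod 360
New hue = (1 + 120) mod 360
= 121 mod 360
= 121°


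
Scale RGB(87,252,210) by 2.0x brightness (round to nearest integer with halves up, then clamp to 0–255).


Multiply each channel by 2.0, round half up, clamp to [0, 255]
R: 87×2.0 = 174
G: 252×2.0 = 504 → clamp → 255
B: 210×2.0 = 420 → clamp → 255
= RGB(174, 255, 255)


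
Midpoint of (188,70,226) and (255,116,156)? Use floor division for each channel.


Midpoint: each channel = ⌊(C₁+C₂)/2⌋
R: ⌊(188+255)/2⌋ = 221
G: ⌊(70+116)/2⌋ = 93
B: ⌊(226+156)/2⌋ = 191
= RGB(221, 93, 191)


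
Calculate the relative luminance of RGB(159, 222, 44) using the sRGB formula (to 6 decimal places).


Linearize each channel (sRGB transfer function): c = v/255; c_lin = c/12.92 if c ≤ 0.04045, else ((c+0.055)/1.055)^2.4
  R: 159/255 ≈ 0.623529 > 0.04045 → ((0.623529+0.055)/1.055)^2.4 ≈ 0.346704
  G: 222/255 ≈ 0.870588 > 0.04045 → ((0.870588+0.055)/1.055)^2.4 ≈ 0.730461
  B: 44/255 ≈ 0.172549 > 0.04045 → ((0.172549+0.055)/1.055)^2.4 ≈ 0.025187
R_lin = 0.346704, G_lin = 0.730461, B_lin = 0.025187
L = 0.2126×R + 0.7152×G + 0.0722×B
L = 0.2126×0.346704 + 0.7152×0.730461 + 0.0722×0.025187
L ≈ 0.597953


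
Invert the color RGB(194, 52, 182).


Invert: (255-R, 255-G, 255-B)
R: 255-194 = 61
G: 255-52 = 203
B: 255-182 = 73
= RGB(61, 203, 73)


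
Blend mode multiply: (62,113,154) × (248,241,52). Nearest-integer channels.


Multiply: C = A×B/255, rounded to nearest integer
R: 62×248/255 = 15376/255 ≈ 60.298 → 60
G: 113×241/255 = 27233/255 ≈ 106.796 → 107
B: 154×52/255 = 8008/255 ≈ 31.404 → 31
= RGB(60, 107, 31)


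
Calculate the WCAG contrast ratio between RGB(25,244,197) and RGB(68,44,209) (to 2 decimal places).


Linearize each sRGB channel c=v/255: c/12.92 if c ≤ 0.04045 else ((c+0.055)/1.055)^2.4
L = 0.2126×R_lin + 0.7152×G_lin + 0.0722×B_lin
Color 1 (25,244,197):
  R=25: 25/255≈0.0980 > 0.04045 → ((0.0980+0.055)/1.055)^2.4 ≈ 0.00972
  G=244: 244/255≈0.9569 > 0.04045 → ((0.9569+0.055)/1.055)^2.4 ≈ 0.90466
  B=197: 197/255≈0.7725 > 0.04045 → ((0.7725+0.055)/1.055)^2.4 ≈ 0.55834
  L1 = 0.2126×0.00972 + 0.7152×0.90466 + 0.0722×0.55834 ≈ 0.68939
Color 2 (68,44,209):
  R=68: 68/255≈0.2667 > 0.04045 → ((0.2667+0.055)/1.055)^2.4 ≈ 0.05781
  G=44: 44/255≈0.1725 > 0.04045 → ((0.1725+0.055)/1.055)^2.4 ≈ 0.02519
  B=209: 209/255≈0.8196 > 0.04045 → ((0.8196+0.055)/1.055)^2.4 ≈ 0.63760
  L2 = 0.2126×0.05781 + 0.7152×0.02519 + 0.0722×0.63760 ≈ 0.07634
Lighter = 0.68939, Darker = 0.07634
Ratio = (L_lighter + 0.05) / (L_darker + 0.05)
Ratio = (0.68939 + 0.05) / (0.07634 + 0.05) = 0.73939 / 0.12634 ≈ 5.8525
Ratio ≈ 5.85:1


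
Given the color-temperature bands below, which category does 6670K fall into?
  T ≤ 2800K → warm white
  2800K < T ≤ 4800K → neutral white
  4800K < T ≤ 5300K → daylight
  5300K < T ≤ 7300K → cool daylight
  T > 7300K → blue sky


Temperature: 6670K
5300K < 6670K ≤ 7300K → cool daylight
Classification: cool daylight


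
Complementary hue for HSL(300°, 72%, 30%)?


Complement = opposite side of color wheel = hue + 180°
H' = (300 + 180) mod 360 = 120°
S and L unchanged.
= HSL(120°, 72%, 30%)


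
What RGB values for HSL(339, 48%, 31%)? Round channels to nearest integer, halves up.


H=339°, S=0.48, L=0.31
C = (1-|2L-1|)×S = (1-|-0.38|)×0.48 = 0.2976
H' = H/60 = 339/60 ≈ 5.6500; X = C×(1-|H' mod 2 - 1|) = 0.10416
m = L - C/2 = 0.31 - 0.1488 = 0.1612
Sector ⌊H'⌋ = 5 → (R',G',B') = (0.2976, 0.0, 0.10416)
RGB = ((R'+m)×255, (G'+m)×255, (B'+m)×255) = (116.994, 41.106, 67.6668)
Round half up → RGB(117, 41, 68)


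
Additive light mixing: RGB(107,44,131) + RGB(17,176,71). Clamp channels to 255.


Additive: each channel = min(255, C₁+C₂)
R: 107+17 = 124 → 124
G: 44+176 = 220 → 220
B: 131+71 = 202 → 202
= RGB(124, 220, 202)


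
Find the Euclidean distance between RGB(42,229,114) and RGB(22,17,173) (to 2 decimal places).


d = √[(R₁-R₂)² + (G₁-G₂)² + (B₁-B₂)²]
d = √[(42-22)² + (229-17)² + (114-173)²]
d = √[400 + 44944 + 3481]
d = √48825
d ≈ 220.96


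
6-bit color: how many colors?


Colors = 2^bits = 2^6
= 64 colors


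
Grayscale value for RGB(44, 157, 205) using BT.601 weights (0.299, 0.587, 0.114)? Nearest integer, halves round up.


Gray = 0.299×R + 0.587×G + 0.114×B
Gray = 0.299×44 + 0.587×157 + 0.114×205
Gray = 13.156 + 92.159 + 23.370
Gray = 128.685 → round half up → 129
Gray = 129


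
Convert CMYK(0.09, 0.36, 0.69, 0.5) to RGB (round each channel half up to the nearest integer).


R = 255 × (1-C) × (1-K) = 255 × 0.91 × 0.50 = 116.025 → 116
G = 255 × (1-M) × (1-K) = 255 × 0.64 × 0.50 = 81.6 → 82
B = 255 × (1-Y) × (1-K) = 255 × 0.31 × 0.50 = 39.525 → 40
= RGB(116, 82, 40)


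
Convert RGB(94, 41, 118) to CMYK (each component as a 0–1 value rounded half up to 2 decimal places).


R'=94/255≈0.3686, G'=41/255≈0.1608, B'=118/255≈0.4627
K = 1 - max(R',G',B') = 1 - 118/255 = 137/255 = 0.53725… → 0.54
(1-R'-K)/(1-K) simplifies to (max-R)/max with max = 118:
C = (118-94)/118 = 24/118 = 0.20338… → 0.20
M = (118-41)/118 = 77/118 = 0.65254… → 0.65
Y = (118-118)/118 = 0/118 = 0 → 0.00
= CMYK(0.20, 0.65, 0.00, 0.54)


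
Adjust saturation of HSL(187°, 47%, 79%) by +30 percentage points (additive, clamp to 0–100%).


Original S = 47%
Adjustment = +30 percentage points
New S = 47 + (30) = 77
Clamp to [0, 100] → 77
= HSL(187°, 77%, 79%)


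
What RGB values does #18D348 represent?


18 → 24 (R)
D3 → 211 (G)
48 → 72 (B)
= RGB(24, 211, 72)


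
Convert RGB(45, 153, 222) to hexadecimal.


R = 45 → 2D (hex)
G = 153 → 99 (hex)
B = 222 → DE (hex)
Hex = #2D99DE


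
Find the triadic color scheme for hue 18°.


Triadic: equally spaced at 120° intervals
H1 = 18°
H2 = (18 + 120) mod 360 = 138°
H3 = (18 + 240) mod 360 = 258°
Triadic = 18°, 138°, 258°


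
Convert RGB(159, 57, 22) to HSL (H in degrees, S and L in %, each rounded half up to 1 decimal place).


Normalize: R'=159/255≈0.6235, G'=57/255≈0.2235, B'=22/255≈0.0863
Max=159/255, Min=22/255, Δ=Max-Min=137/255
L = (Max+Min)/2 = (159+22)/510 = 181/510 = 0.35490… → L = 35.5%
L ≤ 0.5 → S = Δ/(Max+Min) = 137/(159+22) = 137/181 = 0.75690… → S = 75.7%
(the 1/255 factors cancel in S and H, so raw channel differences can be used)
Max is R' → H = 60 × (((G-B)/Δ) mod 6) = 60 × (((57-22)/137) mod 6)
  35/137 = 0.2554…
  H = 60 × 0.2554… = 15.328…° → H = 15.3°
= HSL(15.3°, 75.7%, 35.5%)


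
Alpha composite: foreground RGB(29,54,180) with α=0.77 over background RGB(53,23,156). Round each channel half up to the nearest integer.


C = α×F + (1-α)×B, with 1-α = 0.23
R: 0.77×29 + 0.23×53 = 22.33 + 12.19 = 34.52 → 35
G: 0.77×54 + 0.23×23 = 41.58 + 5.29 = 46.87 → 47
B: 0.77×180 + 0.23×156 = 138.60 + 35.88 = 174.48 → 174
= RGB(35, 47, 174)


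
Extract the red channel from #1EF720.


Color: #1EF720
R = 1E = 30
G = F7 = 247
B = 20 = 32
Red = 30


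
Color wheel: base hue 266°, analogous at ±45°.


Base hue: 266°
Left analog: (266 - 45) mod 360 = 221°
Right analog: (266 + 45) mod 360 = 311°
Analogous hues = 221° and 311°


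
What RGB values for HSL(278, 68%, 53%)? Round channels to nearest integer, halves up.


H=278°, S=0.68, L=0.53
C = (1-|2L-1|)×S = (1-|0.06|)×0.68 = 0.6392
H' = H/60 = 278/60 ≈ 4.6333; X = C×(1-|H' mod 2 - 1|) ≈ 0.4048
m = L - C/2 = 0.53 - 0.3196 = 0.2104
Sector ⌊H'⌋ = 4 → (R',G',B') = (≈0.4048, 0.0, 0.6392)
RGB = ((R'+m)×255, (G'+m)×255, (B'+m)×255) = (156.8828, 53.652, 216.648)
Round half up → RGB(157, 54, 217)


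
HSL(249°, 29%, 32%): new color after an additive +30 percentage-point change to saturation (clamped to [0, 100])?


Original S = 29%
Adjustment = +30 percentage points
New S = 29 + (30) = 59
Clamp to [0, 100] → 59
= HSL(249°, 59%, 32%)


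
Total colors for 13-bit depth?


Colors = 2^bits = 2^13
= 8,192 colors


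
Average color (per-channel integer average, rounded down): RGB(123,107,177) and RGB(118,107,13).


Midpoint: each channel = ⌊(C₁+C₂)/2⌋
R: ⌊(123+118)/2⌋ = 120
G: ⌊(107+107)/2⌋ = 107
B: ⌊(177+13)/2⌋ = 95
= RGB(120, 107, 95)


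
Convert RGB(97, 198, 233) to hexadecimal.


R = 97 → 61 (hex)
G = 198 → C6 (hex)
B = 233 → E9 (hex)
Hex = #61C6E9


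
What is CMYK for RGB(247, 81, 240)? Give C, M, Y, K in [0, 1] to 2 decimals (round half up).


R'=247/255≈0.9686, G'=81/255≈0.3176, B'=240/255≈0.9412
K = 1 - max(R',G',B') = 1 - 247/255 = 8/255 = 0.03137… → 0.03
(1-R'-K)/(1-K) simplifies to (max-R)/max with max = 247:
C = (247-247)/247 = 0/247 = 0 → 0.00
M = (247-81)/247 = 166/247 = 0.67206… → 0.67
Y = (247-240)/247 = 7/247 = 0.02834… → 0.03
= CMYK(0.00, 0.67, 0.03, 0.03)


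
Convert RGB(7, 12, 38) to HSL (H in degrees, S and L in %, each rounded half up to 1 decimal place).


Normalize: R'=7/255≈0.0275, G'=12/255≈0.0471, B'=38/255≈0.1490
Max=38/255, Min=7/255, Δ=Max-Min=31/255
L = (Max+Min)/2 = (38+7)/510 = 45/510 = 0.08823… → L = 8.8%
L ≤ 0.5 → S = Δ/(Max+Min) = 31/(38+7) = 31/45 = 0.68888… → S = 68.9%
(the 1/255 factors cancel in S and H, so raw channel differences can be used)
Max is B' → H = 60 × ((R-G)/Δ + 4) = 60 × ((7-12)/31 + 4)
  -5/31 + 4 = -0.1612… + 4 = 3.8387…
  H = 60 × 3.8387… = 230.322…° → H = 230.3°
= HSL(230.3°, 68.9%, 8.8%)


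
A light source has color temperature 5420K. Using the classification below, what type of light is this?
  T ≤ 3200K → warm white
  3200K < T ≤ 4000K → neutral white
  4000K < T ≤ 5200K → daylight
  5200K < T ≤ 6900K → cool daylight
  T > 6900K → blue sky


Temperature: 5420K
5200K < 5420K ≤ 6900K → cool daylight
Classification: cool daylight


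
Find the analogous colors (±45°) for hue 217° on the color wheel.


Base hue: 217°
Left analog: (217 - 45) mod 360 = 172°
Right analog: (217 + 45) mod 360 = 262°
Analogous hues = 172° and 262°


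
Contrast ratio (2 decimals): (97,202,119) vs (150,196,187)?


Linearize each sRGB channel c=v/255: c/12.92 if c ≤ 0.04045 else ((c+0.055)/1.055)^2.4
L = 0.2126×R_lin + 0.7152×G_lin + 0.0722×B_lin
Color 1 (97,202,119):
  R=97: 97/255≈0.3804 > 0.04045 → ((0.3804+0.055)/1.055)^2.4 ≈ 0.11954
  G=202: 202/255≈0.7922 > 0.04045 → ((0.7922+0.055)/1.055)^2.4 ≈ 0.59062
  B=119: 119/255≈0.4667 > 0.04045 → ((0.4667+0.055)/1.055)^2.4 ≈ 0.18447
  L1 = 0.2126×0.11954 + 0.7152×0.59062 + 0.0722×0.18447 ≈ 0.46114
Color 2 (150,196,187):
  R=150: 150/255≈0.5882 > 0.04045 → ((0.5882+0.055)/1.055)^2.4 ≈ 0.30499
  G=196: 196/255≈0.7686 > 0.04045 → ((0.7686+0.055)/1.055)^2.4 ≈ 0.55201
  B=187: 187/255≈0.7333 > 0.04045 → ((0.7333+0.055)/1.055)^2.4 ≈ 0.49693
  L2 = 0.2126×0.30499 + 0.7152×0.55201 + 0.0722×0.49693 ≈ 0.49552
Lighter = 0.49552, Darker = 0.46114
Ratio = (L_lighter + 0.05) / (L_darker + 0.05)
Ratio = (0.49552 + 0.05) / (0.46114 + 0.05) = 0.54552 / 0.51114 ≈ 1.0672
Ratio ≈ 1.07:1


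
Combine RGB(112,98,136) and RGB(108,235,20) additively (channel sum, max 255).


Additive: each channel = min(255, C₁+C₂)
R: 112+108 = 220 → 220
G: 98+235 = 333 → 255
B: 136+20 = 156 → 156
= RGB(220, 255, 156)


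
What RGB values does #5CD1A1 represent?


5C → 92 (R)
D1 → 209 (G)
A1 → 161 (B)
= RGB(92, 209, 161)


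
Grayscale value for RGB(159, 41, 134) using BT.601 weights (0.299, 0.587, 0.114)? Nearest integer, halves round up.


Gray = 0.299×R + 0.587×G + 0.114×B
Gray = 0.299×159 + 0.587×41 + 0.114×134
Gray = 47.541 + 24.067 + 15.276
Gray = 86.884 → round half up → 87
Gray = 87


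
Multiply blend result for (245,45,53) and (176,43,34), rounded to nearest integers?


Multiply: C = A×B/255, rounded to nearest integer
R: 245×176/255 = 43120/255 ≈ 169.098 → 169
G: 45×43/255 = 1935/255 ≈ 7.588 → 8
B: 53×34/255 = 1802/255 ≈ 7.067 → 7
= RGB(169, 8, 7)


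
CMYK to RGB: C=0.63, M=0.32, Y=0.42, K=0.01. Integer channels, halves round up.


R = 255 × (1-C) × (1-K) = 255 × 0.37 × 0.99 = 93.4065 → 93
G = 255 × (1-M) × (1-K) = 255 × 0.68 × 0.99 = 171.666 → 172
B = 255 × (1-Y) × (1-K) = 255 × 0.58 × 0.99 = 146.421 → 146
= RGB(93, 172, 146)


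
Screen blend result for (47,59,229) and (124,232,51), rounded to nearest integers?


Screen: C = 255 - (255-A)×(255-B)/255, rounded to nearest integer
R: 255 - (255-47)×(255-124)/255 = 255 - 27248/255 ≈ 255 - 106.855 = 148.145 → 148
G: 255 - (255-59)×(255-232)/255 = 255 - 4508/255 ≈ 255 - 17.678 = 237.322 → 237
B: 255 - (255-229)×(255-51)/255 = 255 - 5304/255 ≈ 255 - 20.800 = 234.200 → 234
= RGB(148, 237, 234)


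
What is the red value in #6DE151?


Color: #6DE151
R = 6D = 109
G = E1 = 225
B = 51 = 81
Red = 109


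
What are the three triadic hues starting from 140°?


Triadic: equally spaced at 120° intervals
H1 = 140°
H2 = (140 + 120) mod 360 = 260°
H3 = (140 + 240) mod 360 = 20°
Triadic = 140°, 260°, 20°


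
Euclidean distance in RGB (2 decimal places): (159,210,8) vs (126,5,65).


d = √[(R₁-R₂)² + (G₁-G₂)² + (B₁-B₂)²]
d = √[(159-126)² + (210-5)² + (8-65)²]
d = √[1089 + 42025 + 3249]
d = √46363
d ≈ 215.32


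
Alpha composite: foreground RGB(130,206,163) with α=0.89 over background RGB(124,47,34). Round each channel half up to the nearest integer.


C = α×F + (1-α)×B, with 1-α = 0.11
R: 0.89×130 + 0.11×124 = 115.70 + 13.64 = 129.34 → 129
G: 0.89×206 + 0.11×47 = 183.34 + 5.17 = 188.51 → 189
B: 0.89×163 + 0.11×34 = 145.07 + 3.74 = 148.81 → 149
= RGB(129, 189, 149)


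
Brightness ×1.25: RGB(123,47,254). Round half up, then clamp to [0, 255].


Multiply each channel by 1.25, round half up, clamp to [0, 255]
R: 123×1.25 = 153.75 → round → 154
G: 47×1.25 = 58.75 → round → 59
B: 254×1.25 = 317.5 → round → 318 → clamp → 255
= RGB(154, 59, 255)


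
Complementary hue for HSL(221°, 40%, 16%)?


Complement = opposite side of color wheel = hue + 180°
H' = (221 + 180) mod 360 = 41°
S and L unchanged.
= HSL(41°, 40%, 16%)


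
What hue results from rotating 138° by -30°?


New hue = (H + rotation) mod 360
New hue = (138 -30) mod 360
= 108 mod 360
= 108°


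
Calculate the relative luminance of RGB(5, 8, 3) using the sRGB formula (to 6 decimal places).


Linearize each channel (sRGB transfer function): c = v/255; c_lin = c/12.92 if c ≤ 0.04045, else ((c+0.055)/1.055)^2.4
  R: 5/255 ≈ 0.019608 ≤ 0.04045 → 0.019608/12.92 ≈ 0.001518
  G: 8/255 ≈ 0.031373 ≤ 0.04045 → 0.031373/12.92 ≈ 0.002428
  B: 3/255 ≈ 0.011765 ≤ 0.04045 → 0.011765/12.92 ≈ 0.000911
R_lin = 0.001518, G_lin = 0.002428, B_lin = 0.000911
L = 0.2126×R + 0.7152×G + 0.0722×B
L = 0.2126×0.001518 + 0.7152×0.002428 + 0.0722×0.000911
L ≈ 0.002125


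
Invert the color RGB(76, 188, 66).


Invert: (255-R, 255-G, 255-B)
R: 255-76 = 179
G: 255-188 = 67
B: 255-66 = 189
= RGB(179, 67, 189)


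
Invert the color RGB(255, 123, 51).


Invert: (255-R, 255-G, 255-B)
R: 255-255 = 0
G: 255-123 = 132
B: 255-51 = 204
= RGB(0, 132, 204)


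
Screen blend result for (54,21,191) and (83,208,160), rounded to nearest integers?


Screen: C = 255 - (255-A)×(255-B)/255, rounded to nearest integer
R: 255 - (255-54)×(255-83)/255 = 255 - 34572/255 ≈ 255 - 135.576 = 119.424 → 119
G: 255 - (255-21)×(255-208)/255 = 255 - 10998/255 ≈ 255 - 43.129 = 211.871 → 212
B: 255 - (255-191)×(255-160)/255 = 255 - 6080/255 ≈ 255 - 23.843 = 231.157 → 231
= RGB(119, 212, 231)


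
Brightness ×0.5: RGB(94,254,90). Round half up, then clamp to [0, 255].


Multiply each channel by 0.5, round half up, clamp to [0, 255]
R: 94×0.5 = 47
G: 254×0.5 = 127
B: 90×0.5 = 45
= RGB(47, 127, 45)


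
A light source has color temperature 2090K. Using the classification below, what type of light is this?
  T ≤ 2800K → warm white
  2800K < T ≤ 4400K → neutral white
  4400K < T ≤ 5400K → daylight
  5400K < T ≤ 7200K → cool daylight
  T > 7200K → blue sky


Temperature: 2090K
2090K ≤ 2800K → warm white
Classification: warm white


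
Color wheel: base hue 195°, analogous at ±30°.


Base hue: 195°
Left analog: (195 - 30) mod 360 = 165°
Right analog: (195 + 30) mod 360 = 225°
Analogous hues = 165° and 225°


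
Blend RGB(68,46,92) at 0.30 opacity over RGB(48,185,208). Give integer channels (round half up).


C = α×F + (1-α)×B, with 1-α = 0.70
R: 0.30×68 + 0.70×48 = 20.40 + 33.60 = 54.00 → 54
G: 0.30×46 + 0.70×185 = 13.80 + 129.50 = 143.30 → 143
B: 0.30×92 + 0.70×208 = 27.60 + 145.60 = 173.20 → 173
= RGB(54, 143, 173)


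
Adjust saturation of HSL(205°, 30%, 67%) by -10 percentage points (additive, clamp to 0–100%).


Original S = 30%
Adjustment = -10 percentage points
New S = 30 + (-10) = 20
Clamp to [0, 100] → 20
= HSL(205°, 20%, 67%)


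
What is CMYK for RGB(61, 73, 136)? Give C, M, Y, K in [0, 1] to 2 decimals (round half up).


R'=61/255≈0.2392, G'=73/255≈0.2863, B'=136/255≈0.5333
K = 1 - max(R',G',B') = 1 - 136/255 = 119/255 = 0.46666… → 0.47
(1-R'-K)/(1-K) simplifies to (max-R)/max with max = 136:
C = (136-61)/136 = 75/136 = 0.55147… → 0.55
M = (136-73)/136 = 63/136 = 0.46323… → 0.46
Y = (136-136)/136 = 0/136 = 0 → 0.00
= CMYK(0.55, 0.46, 0.00, 0.47)


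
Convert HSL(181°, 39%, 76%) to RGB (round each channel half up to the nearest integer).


H=181°, S=0.39, L=0.76
C = (1-|2L-1|)×S = (1-|0.52|)×0.39 = 0.1872
H' = H/60 = 181/60 ≈ 3.0167; X = C×(1-|H' mod 2 - 1|) = 0.18408
m = L - C/2 = 0.76 - 0.0936 = 0.6664
Sector ⌊H'⌋ = 3 → (R',G',B') = (0.0, 0.18408, 0.1872)
RGB = ((R'+m)×255, (G'+m)×255, (B'+m)×255) = (169.932, 216.8724, 217.668)
Round half up → RGB(170, 217, 218)


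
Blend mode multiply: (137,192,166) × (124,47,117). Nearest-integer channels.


Multiply: C = A×B/255, rounded to nearest integer
R: 137×124/255 = 16988/255 ≈ 66.620 → 67
G: 192×47/255 = 9024/255 ≈ 35.388 → 35
B: 166×117/255 = 19422/255 ≈ 76.165 → 76
= RGB(67, 35, 76)


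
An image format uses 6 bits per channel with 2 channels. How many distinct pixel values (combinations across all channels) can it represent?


Total bits = 6 bits/channel × 2 channels = 12 bits
Distinct pixel values = 2^12
= 4,096 pixel values


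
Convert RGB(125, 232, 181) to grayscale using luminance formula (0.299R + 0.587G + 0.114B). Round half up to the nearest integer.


Gray = 0.299×R + 0.587×G + 0.114×B
Gray = 0.299×125 + 0.587×232 + 0.114×181
Gray = 37.375 + 136.184 + 20.634
Gray = 194.193 → round half up → 194
Gray = 194


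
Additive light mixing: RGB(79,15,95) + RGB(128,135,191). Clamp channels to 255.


Additive: each channel = min(255, C₁+C₂)
R: 79+128 = 207 → 207
G: 15+135 = 150 → 150
B: 95+191 = 286 → 255
= RGB(207, 150, 255)


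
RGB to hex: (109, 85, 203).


R = 109 → 6D (hex)
G = 85 → 55 (hex)
B = 203 → CB (hex)
Hex = #6D55CB


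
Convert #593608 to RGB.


59 → 89 (R)
36 → 54 (G)
08 → 8 (B)
= RGB(89, 54, 8)


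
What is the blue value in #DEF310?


Color: #DEF310
R = DE = 222
G = F3 = 243
B = 10 = 16
Blue = 16


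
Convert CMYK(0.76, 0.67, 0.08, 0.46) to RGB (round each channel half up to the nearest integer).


R = 255 × (1-C) × (1-K) = 255 × 0.24 × 0.54 = 33.048 → 33
G = 255 × (1-M) × (1-K) = 255 × 0.33 × 0.54 = 45.441 → 45
B = 255 × (1-Y) × (1-K) = 255 × 0.92 × 0.54 = 126.684 → 127
= RGB(33, 45, 127)


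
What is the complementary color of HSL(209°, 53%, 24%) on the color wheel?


Complement = opposite side of color wheel = hue + 180°
H' = (209 + 180) mod 360 = 29°
S and L unchanged.
= HSL(29°, 53%, 24%)


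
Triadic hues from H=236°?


Triadic: equally spaced at 120° intervals
H1 = 236°
H2 = (236 + 120) mod 360 = 356°
H3 = (236 + 240) mod 360 = 116°
Triadic = 236°, 356°, 116°


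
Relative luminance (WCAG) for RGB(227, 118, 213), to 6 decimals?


Linearize each channel (sRGB transfer function): c = v/255; c_lin = c/12.92 if c ≤ 0.04045, else ((c+0.055)/1.055)^2.4
  R: 227/255 ≈ 0.890196 > 0.04045 → ((0.890196+0.055)/1.055)^2.4 ≈ 0.768151
  G: 118/255 ≈ 0.462745 > 0.04045 → ((0.462745+0.055)/1.055)^2.4 ≈ 0.181164
  B: 213/255 ≈ 0.835294 > 0.04045 → ((0.835294+0.055)/1.055)^2.4 ≈ 0.665387
R_lin = 0.768151, G_lin = 0.181164, B_lin = 0.665387
L = 0.2126×R + 0.7152×G + 0.0722×B
L = 0.2126×0.768151 + 0.7152×0.181164 + 0.0722×0.665387
L ≈ 0.340919


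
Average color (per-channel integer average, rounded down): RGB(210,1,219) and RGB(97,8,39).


Midpoint: each channel = ⌊(C₁+C₂)/2⌋
R: ⌊(210+97)/2⌋ = 153
G: ⌊(1+8)/2⌋ = 4
B: ⌊(219+39)/2⌋ = 129
= RGB(153, 4, 129)


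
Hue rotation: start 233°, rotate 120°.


New hue = (H + rotation) mod 360
New hue = (233 + 120) mod 360
= 353 mod 360
= 353°


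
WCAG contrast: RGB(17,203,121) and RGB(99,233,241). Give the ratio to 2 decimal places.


Linearize each sRGB channel c=v/255: c/12.92 if c ≤ 0.04045 else ((c+0.055)/1.055)^2.4
L = 0.2126×R_lin + 0.7152×G_lin + 0.0722×B_lin
Color 1 (17,203,121):
  R=17: 17/255≈0.0667 > 0.04045 → ((0.0667+0.055)/1.055)^2.4 ≈ 0.00561
  G=203: 203/255≈0.7961 > 0.04045 → ((0.7961+0.055)/1.055)^2.4 ≈ 0.59720
  B=121: 121/255≈0.4745 > 0.04045 → ((0.4745+0.055)/1.055)^2.4 ≈ 0.19120
  L1 = 0.2126×0.00561 + 0.7152×0.59720 + 0.0722×0.19120 ≈ 0.44212
Color 2 (99,233,241):
  R=99: 99/255≈0.3882 > 0.04045 → ((0.3882+0.055)/1.055)^2.4 ≈ 0.12477
  G=233: 233/255≈0.9137 > 0.04045 → ((0.9137+0.055)/1.055)^2.4 ≈ 0.81485
  B=241: 241/255≈0.9451 > 0.04045 → ((0.9451+0.055)/1.055)^2.4 ≈ 0.87962
  L2 = 0.2126×0.12477 + 0.7152×0.81485 + 0.0722×0.87962 ≈ 0.67281
Lighter = 0.67281, Darker = 0.44212
Ratio = (L_lighter + 0.05) / (L_darker + 0.05)
Ratio = (0.67281 + 0.05) / (0.44212 + 0.05) = 0.72281 / 0.49212 ≈ 1.4688
Ratio ≈ 1.47:1


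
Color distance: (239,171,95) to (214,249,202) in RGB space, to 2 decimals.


d = √[(R₁-R₂)² + (G₁-G₂)² + (B₁-B₂)²]
d = √[(239-214)² + (171-249)² + (95-202)²]
d = √[625 + 6084 + 11449]
d = √18158
d ≈ 134.75


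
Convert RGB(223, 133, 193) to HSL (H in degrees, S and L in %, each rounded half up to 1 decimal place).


Normalize: R'=223/255≈0.8745, G'=133/255≈0.5216, B'=193/255≈0.7569
Max=223/255, Min=133/255, Δ=Max-Min=90/255
L = (Max+Min)/2 = (223+133)/510 = 356/510 = 0.69803… → L = 69.8%
L > 0.5 → S = Δ/(2-Max-Min) = 90/(510-223-133) = 90/154 = 0.58441… → S = 58.4%
(the 1/255 factors cancel in S and H, so raw channel differences can be used)
Max is R' → H = 60 × (((G-B)/Δ) mod 6) = 60 × (((133-193)/90) mod 6)
  (-60)/90 = -0.6666…; negative, so add 6 → 5.3333…
  H = 60 × 5.3333… = 320° → H = 320.0°
= HSL(320.0°, 58.4%, 69.8%)


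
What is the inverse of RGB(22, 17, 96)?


Invert: (255-R, 255-G, 255-B)
R: 255-22 = 233
G: 255-17 = 238
B: 255-96 = 159
= RGB(233, 238, 159)


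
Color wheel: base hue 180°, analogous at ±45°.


Base hue: 180°
Left analog: (180 - 45) mod 360 = 135°
Right analog: (180 + 45) mod 360 = 225°
Analogous hues = 135° and 225°


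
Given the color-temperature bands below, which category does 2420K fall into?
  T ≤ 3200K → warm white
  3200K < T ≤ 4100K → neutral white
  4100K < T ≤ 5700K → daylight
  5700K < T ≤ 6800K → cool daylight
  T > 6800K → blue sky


Temperature: 2420K
2420K ≤ 3200K → warm white
Classification: warm white


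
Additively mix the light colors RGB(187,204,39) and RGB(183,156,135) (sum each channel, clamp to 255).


Additive: each channel = min(255, C₁+C₂)
R: 187+183 = 370 → 255
G: 204+156 = 360 → 255
B: 39+135 = 174 → 174
= RGB(255, 255, 174)


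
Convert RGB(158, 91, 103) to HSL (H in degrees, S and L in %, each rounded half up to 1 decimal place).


Normalize: R'=158/255≈0.6196, G'=91/255≈0.3569, B'=103/255≈0.4039
Max=158/255, Min=91/255, Δ=Max-Min=67/255
L = (Max+Min)/2 = (158+91)/510 = 249/510 = 0.48823… → L = 48.8%
L ≤ 0.5 → S = Δ/(Max+Min) = 67/(158+91) = 67/249 = 0.26907… → S = 26.9%
(the 1/255 factors cancel in S and H, so raw channel differences can be used)
Max is R' → H = 60 × (((G-B)/Δ) mod 6) = 60 × (((91-103)/67) mod 6)
  (-12)/67 = -0.1791…; negative, so add 6 → 5.8208…
  H = 60 × 5.8208… = 349.253…° → H = 349.3°
= HSL(349.3°, 26.9%, 48.8%)


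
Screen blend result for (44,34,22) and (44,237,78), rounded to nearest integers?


Screen: C = 255 - (255-A)×(255-B)/255, rounded to nearest integer
R: 255 - (255-44)×(255-44)/255 = 255 - 44521/255 ≈ 255 - 174.592 = 80.408 → 80
G: 255 - (255-34)×(255-237)/255 = 255 - 3978/255 ≈ 255 - 15.600 = 239.400 → 239
B: 255 - (255-22)×(255-78)/255 = 255 - 41241/255 ≈ 255 - 161.729 = 93.271 → 93
= RGB(80, 239, 93)


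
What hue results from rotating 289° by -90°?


New hue = (H + rotation) mod 360
New hue = (289 -90) mod 360
= 199 mod 360
= 199°


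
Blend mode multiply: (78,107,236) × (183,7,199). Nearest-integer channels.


Multiply: C = A×B/255, rounded to nearest integer
R: 78×183/255 = 14274/255 ≈ 55.976 → 56
G: 107×7/255 = 749/255 ≈ 2.937 → 3
B: 236×199/255 = 46964/255 ≈ 184.173 → 184
= RGB(56, 3, 184)


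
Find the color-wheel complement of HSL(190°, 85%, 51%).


Complement = opposite side of color wheel = hue + 180°
H' = (190 + 180) mod 360 = 10°
S and L unchanged.
= HSL(10°, 85%, 51%)


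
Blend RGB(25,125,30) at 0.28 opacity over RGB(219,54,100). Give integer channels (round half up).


C = α×F + (1-α)×B, with 1-α = 0.72
R: 0.28×25 + 0.72×219 = 7.00 + 157.68 = 164.68 → 165
G: 0.28×125 + 0.72×54 = 35.00 + 38.88 = 73.88 → 74
B: 0.28×30 + 0.72×100 = 8.40 + 72.00 = 80.40 → 80
= RGB(165, 74, 80)


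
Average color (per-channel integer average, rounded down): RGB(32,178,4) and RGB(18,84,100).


Midpoint: each channel = ⌊(C₁+C₂)/2⌋
R: ⌊(32+18)/2⌋ = 25
G: ⌊(178+84)/2⌋ = 131
B: ⌊(4+100)/2⌋ = 52
= RGB(25, 131, 52)


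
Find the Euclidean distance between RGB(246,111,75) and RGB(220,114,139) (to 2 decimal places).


d = √[(R₁-R₂)² + (G₁-G₂)² + (B₁-B₂)²]
d = √[(246-220)² + (111-114)² + (75-139)²]
d = √[676 + 9 + 4096]
d = √4781
d ≈ 69.14


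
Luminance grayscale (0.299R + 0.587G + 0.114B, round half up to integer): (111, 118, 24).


Gray = 0.299×R + 0.587×G + 0.114×B
Gray = 0.299×111 + 0.587×118 + 0.114×24
Gray = 33.189 + 69.266 + 2.736
Gray = 105.191 → round half up → 105
Gray = 105


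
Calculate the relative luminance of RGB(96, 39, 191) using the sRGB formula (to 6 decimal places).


Linearize each channel (sRGB transfer function): c = v/255; c_lin = c/12.92 if c ≤ 0.04045, else ((c+0.055)/1.055)^2.4
  R: 96/255 ≈ 0.376471 > 0.04045 → ((0.376471+0.055)/1.055)^2.4 ≈ 0.116971
  G: 39/255 ≈ 0.152941 > 0.04045 → ((0.152941+0.055)/1.055)^2.4 ≈ 0.020289
  B: 191/255 ≈ 0.749020 > 0.04045 → ((0.749020+0.055)/1.055)^2.4 ≈ 0.520996
R_lin = 0.116971, G_lin = 0.020289, B_lin = 0.520996
L = 0.2126×R + 0.7152×G + 0.0722×B
L = 0.2126×0.116971 + 0.7152×0.020289 + 0.0722×0.520996
L ≈ 0.076994


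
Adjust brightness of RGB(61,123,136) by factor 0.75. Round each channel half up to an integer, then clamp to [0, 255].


Multiply each channel by 0.75, round half up, clamp to [0, 255]
R: 61×0.75 = 45.75 → round → 46
G: 123×0.75 = 92.25 → round → 92
B: 136×0.75 = 102
= RGB(46, 92, 102)


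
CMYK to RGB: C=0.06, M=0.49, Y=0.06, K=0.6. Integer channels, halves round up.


R = 255 × (1-C) × (1-K) = 255 × 0.94 × 0.40 = 95.88 → 96
G = 255 × (1-M) × (1-K) = 255 × 0.51 × 0.40 = 52.02 → 52
B = 255 × (1-Y) × (1-K) = 255 × 0.94 × 0.40 = 95.88 → 96
= RGB(96, 52, 96)


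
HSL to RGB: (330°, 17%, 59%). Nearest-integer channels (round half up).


H=330°, S=0.17, L=0.59
C = (1-|2L-1|)×S = (1-|0.18|)×0.17 = 0.1394
H' = H/60 = 330/60 ≈ 5.5000; X = C×(1-|H' mod 2 - 1|) = 0.0697
m = L - C/2 = 0.59 - 0.0697 = 0.5203
Sector ⌊H'⌋ = 5 → (R',G',B') = (0.1394, 0.0, 0.0697)
RGB = ((R'+m)×255, (G'+m)×255, (B'+m)×255) = (168.2235, 132.6765, 150.45)
Round half up → RGB(168, 133, 150)


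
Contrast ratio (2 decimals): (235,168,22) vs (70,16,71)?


Linearize each sRGB channel c=v/255: c/12.92 if c ≤ 0.04045 else ((c+0.055)/1.055)^2.4
L = 0.2126×R_lin + 0.7152×G_lin + 0.0722×B_lin
Color 1 (235,168,22):
  R=235: 235/255≈0.9216 > 0.04045 → ((0.9216+0.055)/1.055)^2.4 ≈ 0.83077
  G=168: 168/255≈0.6588 > 0.04045 → ((0.6588+0.055)/1.055)^2.4 ≈ 0.39157
  B=22: 22/255≈0.0863 > 0.04045 → ((0.0863+0.055)/1.055)^2.4 ≈ 0.00802
  L1 = 0.2126×0.83077 + 0.7152×0.39157 + 0.0722×0.00802 ≈ 0.45725
Color 2 (70,16,71):
  R=70: 70/255≈0.2745 > 0.04045 → ((0.2745+0.055)/1.055)^2.4 ≈ 0.06125
  G=16: 16/255≈0.0627 > 0.04045 → ((0.0627+0.055)/1.055)^2.4 ≈ 0.00518
  B=71: 71/255≈0.2784 > 0.04045 → ((0.2784+0.055)/1.055)^2.4 ≈ 0.06301
  L2 = 0.2126×0.06125 + 0.7152×0.00518 + 0.0722×0.06301 ≈ 0.02128
Lighter = 0.45725, Darker = 0.02128
Ratio = (L_lighter + 0.05) / (L_darker + 0.05)
Ratio = (0.45725 + 0.05) / (0.02128 + 0.05) = 0.50725 / 0.07128 ≈ 7.1167
Ratio ≈ 7.12:1


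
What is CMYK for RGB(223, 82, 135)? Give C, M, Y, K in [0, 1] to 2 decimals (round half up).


R'=223/255≈0.8745, G'=82/255≈0.3216, B'=135/255≈0.5294
K = 1 - max(R',G',B') = 1 - 223/255 = 32/255 = 0.12549… → 0.13
(1-R'-K)/(1-K) simplifies to (max-R)/max with max = 223:
C = (223-223)/223 = 0/223 = 0 → 0.00
M = (223-82)/223 = 141/223 = 0.63228… → 0.63
Y = (223-135)/223 = 88/223 = 0.39461… → 0.39
= CMYK(0.00, 0.63, 0.39, 0.13)


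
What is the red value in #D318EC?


Color: #D318EC
R = D3 = 211
G = 18 = 24
B = EC = 236
Red = 211


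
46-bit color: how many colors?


Colors = 2^bits = 2^46
= 70,368,744,177,664 colors


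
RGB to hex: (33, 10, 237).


R = 33 → 21 (hex)
G = 10 → 0A (hex)
B = 237 → ED (hex)
Hex = #210AED


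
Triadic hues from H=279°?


Triadic: equally spaced at 120° intervals
H1 = 279°
H2 = (279 + 120) mod 360 = 39°
H3 = (279 + 240) mod 360 = 159°
Triadic = 279°, 39°, 159°


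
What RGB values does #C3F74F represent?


C3 → 195 (R)
F7 → 247 (G)
4F → 79 (B)
= RGB(195, 247, 79)


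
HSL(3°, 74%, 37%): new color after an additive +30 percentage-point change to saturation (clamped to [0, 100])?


Original S = 74%
Adjustment = +30 percentage points
New S = 74 + (30) = 104
Clamp to [0, 100] → 100
= HSL(3°, 100%, 37%)


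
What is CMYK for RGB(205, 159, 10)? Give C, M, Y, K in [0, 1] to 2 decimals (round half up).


R'=205/255≈0.8039, G'=159/255≈0.6235, B'=10/255≈0.0392
K = 1 - max(R',G',B') = 1 - 205/255 = 50/255 = 0.19607… → 0.20
(1-R'-K)/(1-K) simplifies to (max-R)/max with max = 205:
C = (205-205)/205 = 0/205 = 0 → 0.00
M = (205-159)/205 = 46/205 = 0.22439… → 0.22
Y = (205-10)/205 = 195/205 = 0.95121… → 0.95
= CMYK(0.00, 0.22, 0.95, 0.20)


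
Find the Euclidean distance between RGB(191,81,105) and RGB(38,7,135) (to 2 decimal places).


d = √[(R₁-R₂)² + (G₁-G₂)² + (B₁-B₂)²]
d = √[(191-38)² + (81-7)² + (105-135)²]
d = √[23409 + 5476 + 900]
d = √29785
d ≈ 172.58


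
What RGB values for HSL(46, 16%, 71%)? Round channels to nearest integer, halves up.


H=46°, S=0.16, L=0.71
C = (1-|2L-1|)×S = (1-|0.42|)×0.16 = 0.0928
H' = H/60 = 46/60 ≈ 0.7667; X = C×(1-|H' mod 2 - 1|) ≈ 0.0711
m = L - C/2 = 0.71 - 0.0464 = 0.6636
Sector ⌊H'⌋ = 0 → (R',G',B') = (0.0928, ≈0.0711, 0.0)
RGB = ((R'+m)×255, (G'+m)×255, (B'+m)×255) = (192.882, 187.3604, 169.218)
Round half up → RGB(193, 187, 169)


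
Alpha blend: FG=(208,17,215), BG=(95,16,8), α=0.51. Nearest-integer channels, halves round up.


C = α×F + (1-α)×B, with 1-α = 0.49
R: 0.51×208 + 0.49×95 = 106.08 + 46.55 = 152.63 → 153
G: 0.51×17 + 0.49×16 = 8.67 + 7.84 = 16.51 → 17
B: 0.51×215 + 0.49×8 = 109.65 + 3.92 = 113.57 → 114
= RGB(153, 17, 114)


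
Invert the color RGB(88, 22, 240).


Invert: (255-R, 255-G, 255-B)
R: 255-88 = 167
G: 255-22 = 233
B: 255-240 = 15
= RGB(167, 233, 15)


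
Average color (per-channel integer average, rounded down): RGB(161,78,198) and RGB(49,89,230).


Midpoint: each channel = ⌊(C₁+C₂)/2⌋
R: ⌊(161+49)/2⌋ = 105
G: ⌊(78+89)/2⌋ = 83
B: ⌊(198+230)/2⌋ = 214
= RGB(105, 83, 214)
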